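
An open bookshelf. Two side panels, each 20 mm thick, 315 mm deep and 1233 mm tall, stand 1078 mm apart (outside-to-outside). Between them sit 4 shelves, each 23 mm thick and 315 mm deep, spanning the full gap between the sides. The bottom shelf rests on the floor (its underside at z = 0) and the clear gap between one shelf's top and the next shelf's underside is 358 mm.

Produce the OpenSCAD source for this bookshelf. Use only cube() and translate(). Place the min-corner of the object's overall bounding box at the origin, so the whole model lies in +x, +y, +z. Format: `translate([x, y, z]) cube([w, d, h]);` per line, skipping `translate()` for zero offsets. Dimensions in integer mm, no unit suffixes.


cube([20, 315, 1233]);
translate([1058, 0, 0]) cube([20, 315, 1233]);
translate([20, 0, 0]) cube([1038, 315, 23]);
translate([20, 0, 381]) cube([1038, 315, 23]);
translate([20, 0, 762]) cube([1038, 315, 23]);
translate([20, 0, 1143]) cube([1038, 315, 23]);


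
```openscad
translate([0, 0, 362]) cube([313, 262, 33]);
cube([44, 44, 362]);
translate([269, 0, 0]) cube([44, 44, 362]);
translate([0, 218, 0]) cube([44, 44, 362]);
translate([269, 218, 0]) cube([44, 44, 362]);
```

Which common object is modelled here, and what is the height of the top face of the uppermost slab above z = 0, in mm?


A stool. The seat height is 395 mm.

A 313×262×33 slab at z = 362 on four corner posts — a stool. The seat top is 362 + 33 = 395 mm.


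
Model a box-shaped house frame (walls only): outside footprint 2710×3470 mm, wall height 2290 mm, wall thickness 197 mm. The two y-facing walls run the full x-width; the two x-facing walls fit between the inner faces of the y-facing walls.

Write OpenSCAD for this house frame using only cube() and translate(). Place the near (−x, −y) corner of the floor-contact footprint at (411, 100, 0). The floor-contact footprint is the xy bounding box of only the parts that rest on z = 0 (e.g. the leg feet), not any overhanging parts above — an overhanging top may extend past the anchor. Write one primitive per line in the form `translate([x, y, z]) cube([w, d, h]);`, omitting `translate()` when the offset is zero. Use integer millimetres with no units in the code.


translate([411, 100, 0]) cube([2710, 197, 2290]);
translate([411, 3373, 0]) cube([2710, 197, 2290]);
translate([411, 297, 0]) cube([197, 3076, 2290]);
translate([2924, 297, 0]) cube([197, 3076, 2290]);


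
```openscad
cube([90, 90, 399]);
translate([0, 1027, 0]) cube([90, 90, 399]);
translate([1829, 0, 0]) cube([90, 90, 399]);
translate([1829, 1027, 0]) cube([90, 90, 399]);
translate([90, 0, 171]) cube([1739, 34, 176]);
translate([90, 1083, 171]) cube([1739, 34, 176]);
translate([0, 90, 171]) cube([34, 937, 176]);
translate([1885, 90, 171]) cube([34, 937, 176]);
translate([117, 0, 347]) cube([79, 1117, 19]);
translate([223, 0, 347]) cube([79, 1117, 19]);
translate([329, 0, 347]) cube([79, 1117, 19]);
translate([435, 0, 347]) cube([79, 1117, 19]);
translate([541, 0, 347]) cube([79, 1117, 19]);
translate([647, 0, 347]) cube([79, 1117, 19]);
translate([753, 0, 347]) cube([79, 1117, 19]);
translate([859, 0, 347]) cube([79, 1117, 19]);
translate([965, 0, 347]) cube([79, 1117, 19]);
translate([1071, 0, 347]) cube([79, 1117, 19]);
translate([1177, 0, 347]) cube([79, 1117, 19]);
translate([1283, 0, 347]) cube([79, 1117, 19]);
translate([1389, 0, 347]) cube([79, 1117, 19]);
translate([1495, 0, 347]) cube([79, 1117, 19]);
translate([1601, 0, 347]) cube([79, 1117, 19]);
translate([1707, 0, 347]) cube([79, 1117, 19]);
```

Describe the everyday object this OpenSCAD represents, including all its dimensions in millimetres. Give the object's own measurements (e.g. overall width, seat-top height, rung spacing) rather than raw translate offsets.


A bed frame 1919 mm long (x) by 1117 mm wide (y). Four 90×90 mm corner posts, 399 mm tall, at the corners of the footprint. Four rails of 34 mm thickness and 176 mm height run between adjacent posts with their undersides at z = 171 mm, their outer faces flush with the outside of the frame (the two x-running rails run between the posts' inner faces; the two y-running rails run between the posts' inner faces). 16 slats, each 79 mm wide (x) and 19 mm thick, lie across the top of the two x-running rails, running the full 1117 mm width of the frame in y; along x they sit between the end posts with a 27 mm gap after the −x posts and between neighbouring slats, leaving 43 mm before the +x posts.


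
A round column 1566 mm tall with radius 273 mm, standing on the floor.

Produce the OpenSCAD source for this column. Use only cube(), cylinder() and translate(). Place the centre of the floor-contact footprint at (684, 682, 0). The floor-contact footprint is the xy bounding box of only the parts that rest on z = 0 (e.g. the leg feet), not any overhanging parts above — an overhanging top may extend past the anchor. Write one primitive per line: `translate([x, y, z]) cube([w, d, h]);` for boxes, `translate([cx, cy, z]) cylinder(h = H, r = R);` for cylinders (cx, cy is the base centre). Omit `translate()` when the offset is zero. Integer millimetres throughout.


translate([684, 682, 0]) cylinder(h = 1566, r = 273);


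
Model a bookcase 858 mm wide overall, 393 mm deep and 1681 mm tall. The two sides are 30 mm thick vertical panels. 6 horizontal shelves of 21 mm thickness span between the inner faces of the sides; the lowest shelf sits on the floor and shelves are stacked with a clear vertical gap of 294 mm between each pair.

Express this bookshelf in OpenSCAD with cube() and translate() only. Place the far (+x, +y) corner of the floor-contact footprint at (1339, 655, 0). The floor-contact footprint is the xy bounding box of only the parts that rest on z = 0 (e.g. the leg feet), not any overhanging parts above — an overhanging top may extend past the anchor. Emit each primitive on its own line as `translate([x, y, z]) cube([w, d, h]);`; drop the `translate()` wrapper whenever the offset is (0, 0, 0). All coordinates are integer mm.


translate([481, 262, 0]) cube([30, 393, 1681]);
translate([1309, 262, 0]) cube([30, 393, 1681]);
translate([511, 262, 0]) cube([798, 393, 21]);
translate([511, 262, 315]) cube([798, 393, 21]);
translate([511, 262, 630]) cube([798, 393, 21]);
translate([511, 262, 945]) cube([798, 393, 21]);
translate([511, 262, 1260]) cube([798, 393, 21]);
translate([511, 262, 1575]) cube([798, 393, 21]);


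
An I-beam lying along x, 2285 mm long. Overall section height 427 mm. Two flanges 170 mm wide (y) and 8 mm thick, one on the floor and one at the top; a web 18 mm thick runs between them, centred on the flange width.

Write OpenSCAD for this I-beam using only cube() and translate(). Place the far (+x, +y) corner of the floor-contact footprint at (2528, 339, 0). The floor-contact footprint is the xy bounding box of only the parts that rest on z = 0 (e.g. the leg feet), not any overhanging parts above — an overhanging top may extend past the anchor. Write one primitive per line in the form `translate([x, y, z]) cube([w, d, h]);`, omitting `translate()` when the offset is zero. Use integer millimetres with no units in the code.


translate([243, 169, 0]) cube([2285, 170, 8]);
translate([243, 245, 8]) cube([2285, 18, 411]);
translate([243, 169, 419]) cube([2285, 170, 8]);


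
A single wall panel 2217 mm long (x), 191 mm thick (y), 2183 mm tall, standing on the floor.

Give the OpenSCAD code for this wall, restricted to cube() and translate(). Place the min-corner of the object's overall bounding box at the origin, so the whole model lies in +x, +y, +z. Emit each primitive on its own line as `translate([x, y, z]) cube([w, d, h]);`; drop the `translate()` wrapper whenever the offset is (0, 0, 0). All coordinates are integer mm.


cube([2217, 191, 2183]);


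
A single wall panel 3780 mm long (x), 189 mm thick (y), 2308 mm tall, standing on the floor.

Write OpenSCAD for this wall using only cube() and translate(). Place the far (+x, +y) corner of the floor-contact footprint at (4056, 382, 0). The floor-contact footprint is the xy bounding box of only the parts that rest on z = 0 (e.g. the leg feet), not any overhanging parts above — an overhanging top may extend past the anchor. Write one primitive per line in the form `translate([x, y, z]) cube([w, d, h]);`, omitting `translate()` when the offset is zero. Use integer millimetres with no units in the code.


translate([276, 193, 0]) cube([3780, 189, 2308]);


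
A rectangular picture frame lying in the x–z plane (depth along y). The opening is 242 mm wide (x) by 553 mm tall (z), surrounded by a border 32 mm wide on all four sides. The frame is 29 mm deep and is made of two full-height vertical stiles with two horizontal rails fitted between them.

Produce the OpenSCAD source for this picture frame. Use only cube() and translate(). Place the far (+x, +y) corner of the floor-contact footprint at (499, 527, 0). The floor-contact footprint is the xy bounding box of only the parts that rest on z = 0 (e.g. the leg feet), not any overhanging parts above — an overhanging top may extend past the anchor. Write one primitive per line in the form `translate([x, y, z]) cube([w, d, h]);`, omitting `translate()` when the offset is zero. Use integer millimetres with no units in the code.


translate([193, 498, 0]) cube([32, 29, 617]);
translate([467, 498, 0]) cube([32, 29, 617]);
translate([225, 498, 0]) cube([242, 29, 32]);
translate([225, 498, 585]) cube([242, 29, 32]);


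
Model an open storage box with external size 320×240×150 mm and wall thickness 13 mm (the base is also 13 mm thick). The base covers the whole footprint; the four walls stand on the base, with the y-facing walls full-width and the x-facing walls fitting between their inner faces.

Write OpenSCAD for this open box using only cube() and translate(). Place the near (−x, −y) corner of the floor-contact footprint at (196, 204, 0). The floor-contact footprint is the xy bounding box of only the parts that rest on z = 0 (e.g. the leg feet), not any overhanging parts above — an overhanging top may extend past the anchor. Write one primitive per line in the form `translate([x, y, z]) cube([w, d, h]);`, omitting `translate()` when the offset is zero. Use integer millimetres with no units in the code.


translate([196, 204, 0]) cube([320, 240, 13]);
translate([196, 204, 13]) cube([320, 13, 137]);
translate([196, 431, 13]) cube([320, 13, 137]);
translate([196, 217, 13]) cube([13, 214, 137]);
translate([503, 217, 13]) cube([13, 214, 137]);


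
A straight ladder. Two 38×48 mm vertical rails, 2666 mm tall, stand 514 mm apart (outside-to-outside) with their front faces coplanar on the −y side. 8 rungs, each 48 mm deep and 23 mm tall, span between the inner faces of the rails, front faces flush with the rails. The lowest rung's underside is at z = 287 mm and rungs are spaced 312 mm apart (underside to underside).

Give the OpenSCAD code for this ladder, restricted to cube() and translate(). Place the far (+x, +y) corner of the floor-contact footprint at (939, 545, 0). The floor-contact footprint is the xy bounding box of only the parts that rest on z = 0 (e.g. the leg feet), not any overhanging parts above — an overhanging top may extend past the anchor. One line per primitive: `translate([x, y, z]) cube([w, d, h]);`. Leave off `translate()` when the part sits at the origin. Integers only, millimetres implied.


translate([425, 497, 0]) cube([38, 48, 2666]);
translate([901, 497, 0]) cube([38, 48, 2666]);
translate([463, 497, 287]) cube([438, 48, 23]);
translate([463, 497, 599]) cube([438, 48, 23]);
translate([463, 497, 911]) cube([438, 48, 23]);
translate([463, 497, 1223]) cube([438, 48, 23]);
translate([463, 497, 1535]) cube([438, 48, 23]);
translate([463, 497, 1847]) cube([438, 48, 23]);
translate([463, 497, 2159]) cube([438, 48, 23]);
translate([463, 497, 2471]) cube([438, 48, 23]);


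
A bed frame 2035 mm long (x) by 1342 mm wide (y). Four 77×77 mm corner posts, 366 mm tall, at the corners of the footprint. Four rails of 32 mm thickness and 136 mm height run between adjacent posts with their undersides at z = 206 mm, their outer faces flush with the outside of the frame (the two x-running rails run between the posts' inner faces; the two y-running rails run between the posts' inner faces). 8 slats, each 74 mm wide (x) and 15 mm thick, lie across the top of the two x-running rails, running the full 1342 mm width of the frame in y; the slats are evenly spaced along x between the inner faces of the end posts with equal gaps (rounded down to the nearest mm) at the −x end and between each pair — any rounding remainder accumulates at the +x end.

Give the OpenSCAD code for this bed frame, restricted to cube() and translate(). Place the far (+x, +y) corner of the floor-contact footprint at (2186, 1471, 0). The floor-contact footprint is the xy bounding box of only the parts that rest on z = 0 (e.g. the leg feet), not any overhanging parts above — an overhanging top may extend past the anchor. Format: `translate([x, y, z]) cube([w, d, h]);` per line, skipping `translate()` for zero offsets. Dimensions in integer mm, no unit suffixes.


translate([151, 129, 0]) cube([77, 77, 366]);
translate([151, 1394, 0]) cube([77, 77, 366]);
translate([2109, 129, 0]) cube([77, 77, 366]);
translate([2109, 1394, 0]) cube([77, 77, 366]);
translate([228, 129, 206]) cube([1881, 32, 136]);
translate([228, 1439, 206]) cube([1881, 32, 136]);
translate([151, 206, 206]) cube([32, 1188, 136]);
translate([2154, 206, 206]) cube([32, 1188, 136]);
translate([371, 129, 342]) cube([74, 1342, 15]);
translate([588, 129, 342]) cube([74, 1342, 15]);
translate([805, 129, 342]) cube([74, 1342, 15]);
translate([1022, 129, 342]) cube([74, 1342, 15]);
translate([1239, 129, 342]) cube([74, 1342, 15]);
translate([1456, 129, 342]) cube([74, 1342, 15]);
translate([1673, 129, 342]) cube([74, 1342, 15]);
translate([1890, 129, 342]) cube([74, 1342, 15]);


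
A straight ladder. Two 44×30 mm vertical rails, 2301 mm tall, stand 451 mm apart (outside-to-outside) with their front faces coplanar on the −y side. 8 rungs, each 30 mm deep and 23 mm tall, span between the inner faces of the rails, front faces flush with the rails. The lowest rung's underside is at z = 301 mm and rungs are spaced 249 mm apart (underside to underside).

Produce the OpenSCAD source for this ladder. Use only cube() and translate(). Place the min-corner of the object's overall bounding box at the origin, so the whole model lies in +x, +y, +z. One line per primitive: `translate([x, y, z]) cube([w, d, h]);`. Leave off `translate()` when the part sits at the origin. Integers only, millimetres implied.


cube([44, 30, 2301]);
translate([407, 0, 0]) cube([44, 30, 2301]);
translate([44, 0, 301]) cube([363, 30, 23]);
translate([44, 0, 550]) cube([363, 30, 23]);
translate([44, 0, 799]) cube([363, 30, 23]);
translate([44, 0, 1048]) cube([363, 30, 23]);
translate([44, 0, 1297]) cube([363, 30, 23]);
translate([44, 0, 1546]) cube([363, 30, 23]);
translate([44, 0, 1795]) cube([363, 30, 23]);
translate([44, 0, 2044]) cube([363, 30, 23]);


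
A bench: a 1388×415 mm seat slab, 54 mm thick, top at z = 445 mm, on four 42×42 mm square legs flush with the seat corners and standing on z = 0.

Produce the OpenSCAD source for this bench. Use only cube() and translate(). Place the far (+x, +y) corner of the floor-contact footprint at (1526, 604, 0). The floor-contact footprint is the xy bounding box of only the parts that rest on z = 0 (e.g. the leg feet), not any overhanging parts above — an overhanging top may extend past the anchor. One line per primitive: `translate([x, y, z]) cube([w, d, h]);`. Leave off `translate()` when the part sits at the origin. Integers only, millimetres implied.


translate([138, 189, 391]) cube([1388, 415, 54]);
translate([138, 189, 0]) cube([42, 42, 391]);
translate([138, 562, 0]) cube([42, 42, 391]);
translate([1484, 189, 0]) cube([42, 42, 391]);
translate([1484, 562, 0]) cube([42, 42, 391]);


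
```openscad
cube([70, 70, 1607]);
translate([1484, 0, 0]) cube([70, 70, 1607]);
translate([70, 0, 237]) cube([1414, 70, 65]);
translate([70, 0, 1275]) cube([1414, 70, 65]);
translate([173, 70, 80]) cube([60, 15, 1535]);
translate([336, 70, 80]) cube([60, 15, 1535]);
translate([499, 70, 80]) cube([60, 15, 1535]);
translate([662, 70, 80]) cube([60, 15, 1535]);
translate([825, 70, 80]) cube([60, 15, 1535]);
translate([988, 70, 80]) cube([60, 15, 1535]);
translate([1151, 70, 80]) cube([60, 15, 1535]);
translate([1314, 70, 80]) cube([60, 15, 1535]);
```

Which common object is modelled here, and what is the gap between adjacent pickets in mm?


A fence section. The picket gap is 103 mm.

Two posts, two rails, 8 pickets — a fence section. Span 1414 mm holds 8 pickets of 60 mm with 9 equal gaps: ⌊(1414 − 8·60) / 9⌋ = 103 mm.


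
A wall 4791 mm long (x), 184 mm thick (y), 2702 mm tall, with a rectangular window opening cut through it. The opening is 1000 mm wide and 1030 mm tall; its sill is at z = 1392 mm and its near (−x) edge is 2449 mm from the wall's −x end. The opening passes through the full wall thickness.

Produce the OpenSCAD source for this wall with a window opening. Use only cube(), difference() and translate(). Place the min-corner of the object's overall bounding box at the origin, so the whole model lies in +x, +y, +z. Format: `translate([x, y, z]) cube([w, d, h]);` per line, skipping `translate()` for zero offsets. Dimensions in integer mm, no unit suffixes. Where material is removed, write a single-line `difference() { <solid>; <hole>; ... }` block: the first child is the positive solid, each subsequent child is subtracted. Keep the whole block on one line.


difference() { cube([4791, 184, 2702]); translate([2449, 0, 1392]) cube([1000, 184, 1030]); }


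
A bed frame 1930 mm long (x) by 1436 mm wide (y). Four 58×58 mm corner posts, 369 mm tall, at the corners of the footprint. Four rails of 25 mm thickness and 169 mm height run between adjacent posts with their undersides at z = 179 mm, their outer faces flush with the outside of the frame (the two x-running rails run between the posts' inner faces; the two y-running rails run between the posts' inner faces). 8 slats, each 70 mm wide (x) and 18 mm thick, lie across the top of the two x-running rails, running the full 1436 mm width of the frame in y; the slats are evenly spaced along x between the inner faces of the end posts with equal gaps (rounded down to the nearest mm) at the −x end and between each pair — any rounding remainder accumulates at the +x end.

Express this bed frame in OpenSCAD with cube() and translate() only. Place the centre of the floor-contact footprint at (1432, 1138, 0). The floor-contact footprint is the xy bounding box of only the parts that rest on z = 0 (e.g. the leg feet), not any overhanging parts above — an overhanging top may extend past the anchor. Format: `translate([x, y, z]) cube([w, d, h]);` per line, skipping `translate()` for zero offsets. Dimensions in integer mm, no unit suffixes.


// slat z = rail_z + rail_h = 179 + 169 = 348
// slat gap = ⌊(1814 − 8·70) / 9⌋ = 139
translate([467, 420, 0]) cube([58, 58, 369]);
translate([467, 1798, 0]) cube([58, 58, 369]);
translate([2339, 420, 0]) cube([58, 58, 369]);
translate([2339, 1798, 0]) cube([58, 58, 369]);
translate([525, 420, 179]) cube([1814, 25, 169]);
translate([525, 1831, 179]) cube([1814, 25, 169]);
translate([467, 478, 179]) cube([25, 1320, 169]);
translate([2372, 478, 179]) cube([25, 1320, 169]);
translate([664, 420, 348]) cube([70, 1436, 18]);
translate([873, 420, 348]) cube([70, 1436, 18]);
translate([1082, 420, 348]) cube([70, 1436, 18]);
translate([1291, 420, 348]) cube([70, 1436, 18]);
translate([1500, 420, 348]) cube([70, 1436, 18]);
translate([1709, 420, 348]) cube([70, 1436, 18]);
translate([1918, 420, 348]) cube([70, 1436, 18]);
translate([2127, 420, 348]) cube([70, 1436, 18]);


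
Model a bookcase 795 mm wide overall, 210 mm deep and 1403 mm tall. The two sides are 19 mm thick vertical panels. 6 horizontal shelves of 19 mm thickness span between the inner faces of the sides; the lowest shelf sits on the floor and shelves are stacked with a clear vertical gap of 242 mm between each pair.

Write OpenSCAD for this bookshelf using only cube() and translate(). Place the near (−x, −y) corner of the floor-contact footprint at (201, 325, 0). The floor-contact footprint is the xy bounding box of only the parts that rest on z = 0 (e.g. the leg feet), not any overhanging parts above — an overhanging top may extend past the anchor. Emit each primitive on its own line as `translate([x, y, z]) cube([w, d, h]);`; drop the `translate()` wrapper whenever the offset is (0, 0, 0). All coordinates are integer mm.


translate([201, 325, 0]) cube([19, 210, 1403]);
translate([977, 325, 0]) cube([19, 210, 1403]);
translate([220, 325, 0]) cube([757, 210, 19]);
translate([220, 325, 261]) cube([757, 210, 19]);
translate([220, 325, 522]) cube([757, 210, 19]);
translate([220, 325, 783]) cube([757, 210, 19]);
translate([220, 325, 1044]) cube([757, 210, 19]);
translate([220, 325, 1305]) cube([757, 210, 19]);


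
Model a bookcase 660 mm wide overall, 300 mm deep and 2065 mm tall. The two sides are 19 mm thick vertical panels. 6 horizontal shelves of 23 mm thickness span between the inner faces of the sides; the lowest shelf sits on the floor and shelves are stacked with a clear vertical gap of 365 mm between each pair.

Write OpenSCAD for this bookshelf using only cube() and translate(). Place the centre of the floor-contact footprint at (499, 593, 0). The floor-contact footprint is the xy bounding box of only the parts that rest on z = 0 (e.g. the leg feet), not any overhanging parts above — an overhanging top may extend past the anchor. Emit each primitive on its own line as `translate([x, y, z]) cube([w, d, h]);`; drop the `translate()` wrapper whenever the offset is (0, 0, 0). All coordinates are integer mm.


translate([169, 443, 0]) cube([19, 300, 2065]);
translate([810, 443, 0]) cube([19, 300, 2065]);
translate([188, 443, 0]) cube([622, 300, 23]);
translate([188, 443, 388]) cube([622, 300, 23]);
translate([188, 443, 776]) cube([622, 300, 23]);
translate([188, 443, 1164]) cube([622, 300, 23]);
translate([188, 443, 1552]) cube([622, 300, 23]);
translate([188, 443, 1940]) cube([622, 300, 23]);


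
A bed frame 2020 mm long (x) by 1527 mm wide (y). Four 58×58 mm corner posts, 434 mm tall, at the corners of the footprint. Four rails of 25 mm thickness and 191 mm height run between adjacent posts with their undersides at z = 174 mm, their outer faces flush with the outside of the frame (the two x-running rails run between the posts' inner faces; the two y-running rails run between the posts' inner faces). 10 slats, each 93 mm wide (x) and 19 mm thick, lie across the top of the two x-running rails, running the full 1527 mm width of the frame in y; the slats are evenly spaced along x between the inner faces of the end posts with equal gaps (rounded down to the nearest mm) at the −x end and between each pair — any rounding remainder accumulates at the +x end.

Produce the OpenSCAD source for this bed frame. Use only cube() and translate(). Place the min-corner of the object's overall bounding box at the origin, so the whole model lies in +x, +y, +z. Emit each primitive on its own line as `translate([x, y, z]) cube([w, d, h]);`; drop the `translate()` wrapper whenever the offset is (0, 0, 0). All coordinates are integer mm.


// slat z = rail_z + rail_h = 174 + 191 = 365
// slat gap = ⌊(1904 − 10·93) / 11⌋ = 88
cube([58, 58, 434]);
translate([0, 1469, 0]) cube([58, 58, 434]);
translate([1962, 0, 0]) cube([58, 58, 434]);
translate([1962, 1469, 0]) cube([58, 58, 434]);
translate([58, 0, 174]) cube([1904, 25, 191]);
translate([58, 1502, 174]) cube([1904, 25, 191]);
translate([0, 58, 174]) cube([25, 1411, 191]);
translate([1995, 58, 174]) cube([25, 1411, 191]);
translate([146, 0, 365]) cube([93, 1527, 19]);
translate([327, 0, 365]) cube([93, 1527, 19]);
translate([508, 0, 365]) cube([93, 1527, 19]);
translate([689, 0, 365]) cube([93, 1527, 19]);
translate([870, 0, 365]) cube([93, 1527, 19]);
translate([1051, 0, 365]) cube([93, 1527, 19]);
translate([1232, 0, 365]) cube([93, 1527, 19]);
translate([1413, 0, 365]) cube([93, 1527, 19]);
translate([1594, 0, 365]) cube([93, 1527, 19]);
translate([1775, 0, 365]) cube([93, 1527, 19]);


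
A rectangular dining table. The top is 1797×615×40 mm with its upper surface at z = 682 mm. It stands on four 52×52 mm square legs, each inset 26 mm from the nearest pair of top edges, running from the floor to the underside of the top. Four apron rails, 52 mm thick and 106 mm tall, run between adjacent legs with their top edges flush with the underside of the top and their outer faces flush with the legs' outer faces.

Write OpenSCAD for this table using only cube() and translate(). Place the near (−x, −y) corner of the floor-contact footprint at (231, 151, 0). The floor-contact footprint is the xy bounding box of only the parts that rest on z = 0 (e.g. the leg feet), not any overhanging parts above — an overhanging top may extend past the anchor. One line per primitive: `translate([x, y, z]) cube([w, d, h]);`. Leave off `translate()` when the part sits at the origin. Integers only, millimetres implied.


// leg_h = 682 - 40 = 642
// apron z = 642 - 106 = 536
translate([205, 125, 642]) cube([1797, 615, 40]);
translate([231, 151, 0]) cube([52, 52, 642]);
translate([1924, 151, 0]) cube([52, 52, 642]);
translate([231, 662, 0]) cube([52, 52, 642]);
translate([1924, 662, 0]) cube([52, 52, 642]);
translate([283, 151, 536]) cube([1641, 52, 106]);
translate([283, 662, 536]) cube([1641, 52, 106]);
translate([231, 203, 536]) cube([52, 459, 106]);
translate([1924, 203, 536]) cube([52, 459, 106]);


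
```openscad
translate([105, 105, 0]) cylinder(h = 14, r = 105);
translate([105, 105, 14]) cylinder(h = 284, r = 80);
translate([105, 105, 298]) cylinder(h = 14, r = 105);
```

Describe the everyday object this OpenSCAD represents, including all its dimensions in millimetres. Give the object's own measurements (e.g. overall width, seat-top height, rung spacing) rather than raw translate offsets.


A spool: two coaxial disc flanges of radius 105 mm and thickness 14 mm, joined by a core cylinder of radius 80 mm and height 284 mm. The lower flange rests on z = 0 and the three cylinders share a vertical axis.


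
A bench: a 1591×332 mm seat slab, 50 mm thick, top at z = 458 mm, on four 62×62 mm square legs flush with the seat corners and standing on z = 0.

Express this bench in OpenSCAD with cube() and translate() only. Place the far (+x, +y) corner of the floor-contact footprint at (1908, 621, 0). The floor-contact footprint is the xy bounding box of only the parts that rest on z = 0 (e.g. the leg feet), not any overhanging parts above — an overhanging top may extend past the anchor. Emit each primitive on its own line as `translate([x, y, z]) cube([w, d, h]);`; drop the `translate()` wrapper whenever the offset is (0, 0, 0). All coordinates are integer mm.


// leg_h = 458 − 50 = 408
translate([317, 289, 408]) cube([1591, 332, 50]);
translate([317, 289, 0]) cube([62, 62, 408]);
translate([317, 559, 0]) cube([62, 62, 408]);
translate([1846, 289, 0]) cube([62, 62, 408]);
translate([1846, 559, 0]) cube([62, 62, 408]);


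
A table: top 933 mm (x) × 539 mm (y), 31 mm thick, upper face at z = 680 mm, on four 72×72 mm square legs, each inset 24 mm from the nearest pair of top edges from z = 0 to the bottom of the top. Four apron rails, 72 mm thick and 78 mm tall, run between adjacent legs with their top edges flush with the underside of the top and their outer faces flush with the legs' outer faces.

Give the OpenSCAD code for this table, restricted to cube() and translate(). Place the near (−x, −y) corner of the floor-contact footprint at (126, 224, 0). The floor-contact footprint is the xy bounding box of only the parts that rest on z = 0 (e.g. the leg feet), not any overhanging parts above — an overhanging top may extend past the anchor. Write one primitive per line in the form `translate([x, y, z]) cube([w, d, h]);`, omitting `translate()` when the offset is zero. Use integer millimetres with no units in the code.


// leg_h = 680 - 31 = 649
// apron z = 649 - 78 = 571
translate([102, 200, 649]) cube([933, 539, 31]);
translate([126, 224, 0]) cube([72, 72, 649]);
translate([939, 224, 0]) cube([72, 72, 649]);
translate([126, 643, 0]) cube([72, 72, 649]);
translate([939, 643, 0]) cube([72, 72, 649]);
translate([198, 224, 571]) cube([741, 72, 78]);
translate([198, 643, 571]) cube([741, 72, 78]);
translate([126, 296, 571]) cube([72, 347, 78]);
translate([939, 296, 571]) cube([72, 347, 78]);


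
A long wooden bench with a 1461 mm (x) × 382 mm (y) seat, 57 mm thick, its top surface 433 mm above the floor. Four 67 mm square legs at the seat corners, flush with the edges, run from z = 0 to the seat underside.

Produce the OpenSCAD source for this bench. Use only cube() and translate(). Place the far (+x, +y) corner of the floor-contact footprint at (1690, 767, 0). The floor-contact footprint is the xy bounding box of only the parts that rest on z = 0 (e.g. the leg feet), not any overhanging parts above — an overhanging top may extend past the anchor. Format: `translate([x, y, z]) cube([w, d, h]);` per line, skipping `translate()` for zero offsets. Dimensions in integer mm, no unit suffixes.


translate([229, 385, 376]) cube([1461, 382, 57]);
translate([229, 385, 0]) cube([67, 67, 376]);
translate([229, 700, 0]) cube([67, 67, 376]);
translate([1623, 385, 0]) cube([67, 67, 376]);
translate([1623, 700, 0]) cube([67, 67, 376]);


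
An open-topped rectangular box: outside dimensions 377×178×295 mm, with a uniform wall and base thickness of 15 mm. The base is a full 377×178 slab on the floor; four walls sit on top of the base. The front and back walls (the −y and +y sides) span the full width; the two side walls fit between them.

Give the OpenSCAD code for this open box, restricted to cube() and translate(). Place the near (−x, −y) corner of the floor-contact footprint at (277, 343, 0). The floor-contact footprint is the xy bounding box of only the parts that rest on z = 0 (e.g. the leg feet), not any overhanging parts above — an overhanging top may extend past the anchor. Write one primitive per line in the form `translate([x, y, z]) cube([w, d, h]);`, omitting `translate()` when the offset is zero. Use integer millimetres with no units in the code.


translate([277, 343, 0]) cube([377, 178, 15]);
translate([277, 343, 15]) cube([377, 15, 280]);
translate([277, 506, 15]) cube([377, 15, 280]);
translate([277, 358, 15]) cube([15, 148, 280]);
translate([639, 358, 15]) cube([15, 148, 280]);


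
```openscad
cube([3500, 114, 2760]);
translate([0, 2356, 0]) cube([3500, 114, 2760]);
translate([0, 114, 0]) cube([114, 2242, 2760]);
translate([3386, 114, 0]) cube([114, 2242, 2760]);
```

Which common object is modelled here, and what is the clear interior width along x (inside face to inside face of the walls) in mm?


A house (or room) frame. The interior width is 3272 mm.

Four 2760 mm walls enclosing a rectangle with no floor or roof — a room or house frame. Outside width is 3500 mm and wall thickness is 114 mm, so the interior width is 3500 − 2 × 114 = 3272 mm.


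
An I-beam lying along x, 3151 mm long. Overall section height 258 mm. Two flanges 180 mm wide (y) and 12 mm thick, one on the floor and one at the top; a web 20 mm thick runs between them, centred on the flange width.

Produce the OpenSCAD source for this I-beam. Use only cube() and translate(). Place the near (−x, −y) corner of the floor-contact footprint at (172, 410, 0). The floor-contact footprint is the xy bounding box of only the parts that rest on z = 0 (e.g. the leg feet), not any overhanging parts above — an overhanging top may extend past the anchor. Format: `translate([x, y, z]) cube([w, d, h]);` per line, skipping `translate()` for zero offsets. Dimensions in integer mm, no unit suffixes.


translate([172, 410, 0]) cube([3151, 180, 12]);
translate([172, 490, 12]) cube([3151, 20, 234]);
translate([172, 410, 246]) cube([3151, 180, 12]);


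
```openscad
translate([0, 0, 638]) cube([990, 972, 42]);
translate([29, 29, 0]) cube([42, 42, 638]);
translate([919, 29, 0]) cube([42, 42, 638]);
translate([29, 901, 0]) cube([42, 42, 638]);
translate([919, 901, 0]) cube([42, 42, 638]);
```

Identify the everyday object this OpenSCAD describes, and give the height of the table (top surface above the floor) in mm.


A table. The table height is 680 mm.

A 990×972×42 slab sits at z = 638 on four 42 mm square posts — a table. The top surface is at 638 + 42 = 680 mm.


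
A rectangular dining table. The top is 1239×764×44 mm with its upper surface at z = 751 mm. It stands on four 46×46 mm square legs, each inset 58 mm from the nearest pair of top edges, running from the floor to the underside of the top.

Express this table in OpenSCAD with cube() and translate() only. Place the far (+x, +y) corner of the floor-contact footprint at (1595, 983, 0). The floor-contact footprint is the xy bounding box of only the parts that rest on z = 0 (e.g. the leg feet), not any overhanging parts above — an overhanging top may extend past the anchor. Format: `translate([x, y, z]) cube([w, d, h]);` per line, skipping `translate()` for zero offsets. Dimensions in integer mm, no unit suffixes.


translate([414, 277, 707]) cube([1239, 764, 44]);
translate([472, 335, 0]) cube([46, 46, 707]);
translate([1549, 335, 0]) cube([46, 46, 707]);
translate([472, 937, 0]) cube([46, 46, 707]);
translate([1549, 937, 0]) cube([46, 46, 707]);


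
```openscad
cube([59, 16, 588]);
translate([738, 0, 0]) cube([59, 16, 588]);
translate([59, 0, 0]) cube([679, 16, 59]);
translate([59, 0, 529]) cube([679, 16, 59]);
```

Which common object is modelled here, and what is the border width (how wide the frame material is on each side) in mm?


A picture frame. The border width is 59 mm.

Four thin pieces enclosing a rectangular opening — a picture frame. The two full-height stiles are 588 mm tall; the top rail sits at z = 529 and is 59 mm tall, so the border above the opening is 588 − 529 = 59 mm, matching the stile x-width.


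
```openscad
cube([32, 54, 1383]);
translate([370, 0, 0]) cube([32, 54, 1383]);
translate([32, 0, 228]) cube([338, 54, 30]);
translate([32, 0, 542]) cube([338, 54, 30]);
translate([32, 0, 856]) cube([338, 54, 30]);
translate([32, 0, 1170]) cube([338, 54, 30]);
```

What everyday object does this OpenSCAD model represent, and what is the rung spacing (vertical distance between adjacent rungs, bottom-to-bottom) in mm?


A ladder. The rung spacing is 314 mm.

Two tall 32×54 posts with 4 short bars between them — a ladder. Adjacent rungs sit at z = 228 and z = 542, so the spacing is 542 − 228 = 314 mm.


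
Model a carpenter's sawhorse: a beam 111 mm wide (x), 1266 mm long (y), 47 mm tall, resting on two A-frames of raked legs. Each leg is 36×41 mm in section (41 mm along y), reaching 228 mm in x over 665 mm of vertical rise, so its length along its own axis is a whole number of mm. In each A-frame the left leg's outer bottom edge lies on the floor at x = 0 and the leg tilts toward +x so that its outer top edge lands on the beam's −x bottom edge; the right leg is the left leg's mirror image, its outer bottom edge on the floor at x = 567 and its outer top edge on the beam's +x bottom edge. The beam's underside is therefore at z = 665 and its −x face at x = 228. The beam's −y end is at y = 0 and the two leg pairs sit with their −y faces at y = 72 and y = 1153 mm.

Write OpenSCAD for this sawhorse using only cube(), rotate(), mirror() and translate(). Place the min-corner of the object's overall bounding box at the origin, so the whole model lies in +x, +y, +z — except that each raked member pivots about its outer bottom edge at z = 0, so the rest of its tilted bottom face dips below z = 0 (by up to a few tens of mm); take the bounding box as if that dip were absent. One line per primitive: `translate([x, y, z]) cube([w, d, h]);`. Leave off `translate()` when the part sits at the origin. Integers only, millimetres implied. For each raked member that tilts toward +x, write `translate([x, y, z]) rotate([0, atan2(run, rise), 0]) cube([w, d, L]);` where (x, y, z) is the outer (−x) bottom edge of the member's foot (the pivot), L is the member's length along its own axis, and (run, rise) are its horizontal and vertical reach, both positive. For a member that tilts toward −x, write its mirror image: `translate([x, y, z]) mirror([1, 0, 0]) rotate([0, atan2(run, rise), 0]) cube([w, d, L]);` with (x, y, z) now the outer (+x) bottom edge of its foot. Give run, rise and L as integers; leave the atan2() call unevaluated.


translate([228, 0, 665]) cube([111, 1266, 47]);
translate([0, 72, 0]) rotate([0, atan2(228, 665), 0]) cube([36, 41, 703]);
translate([567, 72, 0]) mirror([1, 0, 0]) rotate([0, atan2(228, 665), 0]) cube([36, 41, 703]);
translate([0, 1153, 0]) rotate([0, atan2(228, 665), 0]) cube([36, 41, 703]);
translate([567, 1153, 0]) mirror([1, 0, 0]) rotate([0, atan2(228, 665), 0]) cube([36, 41, 703]);


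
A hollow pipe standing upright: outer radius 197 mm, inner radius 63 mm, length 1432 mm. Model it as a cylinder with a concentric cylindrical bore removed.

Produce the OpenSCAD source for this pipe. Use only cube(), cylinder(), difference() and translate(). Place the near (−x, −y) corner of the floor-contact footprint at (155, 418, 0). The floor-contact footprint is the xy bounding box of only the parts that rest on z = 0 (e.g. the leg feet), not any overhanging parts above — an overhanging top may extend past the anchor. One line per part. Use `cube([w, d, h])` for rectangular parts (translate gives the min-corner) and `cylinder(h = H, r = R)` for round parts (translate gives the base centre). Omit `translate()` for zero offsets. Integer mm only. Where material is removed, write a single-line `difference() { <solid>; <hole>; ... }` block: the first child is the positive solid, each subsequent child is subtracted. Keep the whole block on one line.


difference() { translate([352, 615, 0]) cylinder(h = 1432, r = 197); translate([352, 615, 0]) cylinder(h = 1432, r = 63); }


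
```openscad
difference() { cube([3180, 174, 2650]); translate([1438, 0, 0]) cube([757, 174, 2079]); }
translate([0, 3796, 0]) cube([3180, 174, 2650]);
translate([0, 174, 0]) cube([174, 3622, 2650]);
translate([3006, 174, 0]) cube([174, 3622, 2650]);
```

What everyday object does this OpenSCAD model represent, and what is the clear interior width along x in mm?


A single room. The interior width is 2832 mm.

Four walls enclosing a rectangle with a door in the front wall — a room. Outside width 3180 minus two 174 mm walls gives 2832 mm.


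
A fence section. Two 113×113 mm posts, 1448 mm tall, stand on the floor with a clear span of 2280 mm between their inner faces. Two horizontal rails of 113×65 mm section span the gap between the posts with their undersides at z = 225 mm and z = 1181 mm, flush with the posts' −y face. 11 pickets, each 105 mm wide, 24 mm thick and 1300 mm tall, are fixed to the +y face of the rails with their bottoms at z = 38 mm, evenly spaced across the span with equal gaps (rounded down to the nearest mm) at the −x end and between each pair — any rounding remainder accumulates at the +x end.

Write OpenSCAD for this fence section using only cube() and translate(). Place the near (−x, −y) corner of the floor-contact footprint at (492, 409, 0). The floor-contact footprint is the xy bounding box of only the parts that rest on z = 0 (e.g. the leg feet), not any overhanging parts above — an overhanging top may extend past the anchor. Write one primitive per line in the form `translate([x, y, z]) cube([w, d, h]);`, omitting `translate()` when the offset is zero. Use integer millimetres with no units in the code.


translate([492, 409, 0]) cube([113, 113, 1448]);
translate([2885, 409, 0]) cube([113, 113, 1448]);
translate([605, 409, 225]) cube([2280, 113, 65]);
translate([605, 409, 1181]) cube([2280, 113, 65]);
translate([698, 522, 38]) cube([105, 24, 1300]);
translate([896, 522, 38]) cube([105, 24, 1300]);
translate([1094, 522, 38]) cube([105, 24, 1300]);
translate([1292, 522, 38]) cube([105, 24, 1300]);
translate([1490, 522, 38]) cube([105, 24, 1300]);
translate([1688, 522, 38]) cube([105, 24, 1300]);
translate([1886, 522, 38]) cube([105, 24, 1300]);
translate([2084, 522, 38]) cube([105, 24, 1300]);
translate([2282, 522, 38]) cube([105, 24, 1300]);
translate([2480, 522, 38]) cube([105, 24, 1300]);
translate([2678, 522, 38]) cube([105, 24, 1300]);
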